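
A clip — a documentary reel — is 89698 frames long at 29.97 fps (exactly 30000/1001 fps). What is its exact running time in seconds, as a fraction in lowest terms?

Running time = 89698 ÷ (30000/1001) = 89698 × 1001/30000 = 44893849/15000 s.

44893849/15000 seconds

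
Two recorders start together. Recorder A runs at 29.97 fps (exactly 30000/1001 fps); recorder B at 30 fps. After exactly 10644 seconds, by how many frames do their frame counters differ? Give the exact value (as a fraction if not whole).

A emits 30000/1001 × 10644 = 319320000/1001 frames; B emits 30 × 10644 = 319320.
Difference = 319320/1001 frames (≈ 319.0010); B is ahead of A.

319320/1001 frames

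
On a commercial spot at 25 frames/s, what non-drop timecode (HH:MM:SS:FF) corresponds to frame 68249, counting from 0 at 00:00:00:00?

68249 ÷ 25 = 2729 full seconds, remainder 24 frames.
2729 s = 0 h 45 min 29 s.
Timecode: 00:45:29:24.

00:45:29:24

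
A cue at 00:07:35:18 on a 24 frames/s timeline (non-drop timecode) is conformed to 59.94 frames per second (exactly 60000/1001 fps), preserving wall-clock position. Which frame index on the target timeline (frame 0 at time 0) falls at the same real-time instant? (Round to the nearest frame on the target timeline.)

Source frame index: (0×3600 + 7×60 + 35) × 24 + 18 = 10938.
Real time: 10938 / (24) = 1823/4 s.
Target frame: (1823/4) × (60000/1001) = 27345000/1001 ≈ 27317.682 → 27318.

frame 27318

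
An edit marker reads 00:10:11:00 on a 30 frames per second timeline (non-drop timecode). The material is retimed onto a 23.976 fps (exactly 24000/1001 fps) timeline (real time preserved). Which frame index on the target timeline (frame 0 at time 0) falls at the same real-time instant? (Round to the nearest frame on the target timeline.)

frame 14649

Source frame index: (0×3600 + 10×60 + 11) × 30 + 0 = 18330.
Real time: 18330 / (30) = 611 s.
Target frame: (611) × (24000/1001) = 1128000/77 ≈ 14649.351 → 14649.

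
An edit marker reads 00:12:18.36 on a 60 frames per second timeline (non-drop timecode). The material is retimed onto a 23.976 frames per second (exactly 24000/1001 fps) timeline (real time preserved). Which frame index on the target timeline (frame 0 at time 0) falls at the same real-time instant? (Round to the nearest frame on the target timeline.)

frame 17709

Source frame index: (0×3600 + 12×60 + 18) × 60 + 36 = 44316.
Real time: 44316 / (60) = 3693/5 s.
Target frame: (3693/5) × (24000/1001) = 17726400/1001 ≈ 17708.691 → 17709.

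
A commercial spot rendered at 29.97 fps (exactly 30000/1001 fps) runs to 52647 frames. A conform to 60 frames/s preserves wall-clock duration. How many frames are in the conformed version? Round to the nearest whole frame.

105399 frames

Frames at target rate = 52647 × (60) / (30000/1001) = 52699647/500 ≈ 105399.294.
Nearest whole frame: 105399.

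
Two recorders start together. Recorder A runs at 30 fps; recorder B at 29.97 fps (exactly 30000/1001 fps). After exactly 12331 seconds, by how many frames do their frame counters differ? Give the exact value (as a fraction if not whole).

A emits 30 × 12331 = 369930 frames; B emits 30000/1001 × 12331 = 33630000/91.
Difference = 33630/91 frames (≈ 369.5604); B is behind A.

33630/91 frames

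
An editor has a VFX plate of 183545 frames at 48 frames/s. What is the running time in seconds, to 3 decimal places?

3823.854 seconds

Running time = 183545 × 1/48 = 183545/48 s ≈ 3823.854 s.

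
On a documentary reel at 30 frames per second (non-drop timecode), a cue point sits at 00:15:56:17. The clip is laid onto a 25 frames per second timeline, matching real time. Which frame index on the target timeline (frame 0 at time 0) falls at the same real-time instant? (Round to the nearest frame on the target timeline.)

frame 23914

Source frame index: (0×3600 + 15×60 + 56) × 30 + 17 = 28697.
Real time: 28697 / (30) = 28697/30 s.
Target frame: (28697/30) × (25) = 143485/6 ≈ 23914.167 → 23914.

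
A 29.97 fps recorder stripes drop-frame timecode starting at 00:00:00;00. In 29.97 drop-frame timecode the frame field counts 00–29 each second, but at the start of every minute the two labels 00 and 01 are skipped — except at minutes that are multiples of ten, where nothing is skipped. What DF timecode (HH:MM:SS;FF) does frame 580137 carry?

05:22:37;07

Each 10-minute DF block holds 10 × 60 × 30 − 9 × 2 = 17982 frames. 580137 ÷ 17982 → 32 full blocks, remainder 4713.
Within the partial block the first minute is 1800 frames and each further minute 1798, so 2 further minute boundaries passed. Total skipped labels = 18 × 32 + 2 × 2 = 580.
Non-drop label index = 580137 + 580 = 580717; at 30 labels/s that is 05:22:37:07, i.e. DF 05:22:37;07.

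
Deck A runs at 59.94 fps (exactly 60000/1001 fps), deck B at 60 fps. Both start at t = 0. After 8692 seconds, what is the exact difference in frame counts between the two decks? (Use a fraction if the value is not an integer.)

A emits 60000/1001 × 8692 = 521520000/1001 frames; B emits 60 × 8692 = 521520.
Difference = 521520/1001 frames (≈ 520.9990); B is ahead of A.

521520/1001 frames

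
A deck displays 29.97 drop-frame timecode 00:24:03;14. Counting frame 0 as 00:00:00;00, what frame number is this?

43260

Complete 10-minute blocks: 2, each 17982 frames → 35964.
Remaining 4 whole minutes in the current block: 1800 + 3 × 1798 = 7194 frames.
Within the current minute: 3 × 30 + 14 − 2 = 102 (labels ;00/;01 skipped at this minute). Total = 35964 + 7194 + 102 = 43260.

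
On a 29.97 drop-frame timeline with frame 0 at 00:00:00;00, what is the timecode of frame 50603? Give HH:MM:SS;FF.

Each 10-minute DF block holds 10 × 60 × 30 − 9 × 2 = 17982 frames. 50603 ÷ 17982 → 2 full blocks, remainder 14639.
Within the partial block the first minute is 1800 frames and each further minute 1798, so 8 further minute boundaries passed. Total skipped labels = 18 × 2 + 2 × 8 = 52.
Non-drop label index = 50603 + 52 = 50655; at 30 labels/s that is 00:28:08:15, i.e. DF 00:28:08;15.

00:28:08;15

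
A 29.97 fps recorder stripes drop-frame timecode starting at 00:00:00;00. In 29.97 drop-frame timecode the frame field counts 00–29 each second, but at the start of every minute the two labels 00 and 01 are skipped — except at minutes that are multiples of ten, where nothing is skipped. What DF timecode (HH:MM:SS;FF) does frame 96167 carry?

Ten DF minutes hold 17982 frames, so frame 96167 lies in block 5 (frames 89910–107891) with 6257 frames into that block.
The block's first minute is 1800 frames and the rest 1798 each; 6257 frames reaches minute 3, so 5 × 18 + 3 × 2 = 96 labels have been skipped so far.
Adding those back, label number 96167 + 96 = 96263 at 30 labels/s is 3208 s + 23 f = 0 h 53 min 28 s frame 23, i.e. 00:53:28;23.

00:53:28;23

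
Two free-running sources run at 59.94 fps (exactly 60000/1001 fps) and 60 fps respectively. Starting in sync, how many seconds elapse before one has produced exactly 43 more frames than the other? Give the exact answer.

43043/60 seconds

The gap grows by |60 − 60000/1001| = 60/1001 frames per second.
Time for a 43-frame gap: 43 ÷ (60/1001) = 43043/60 s.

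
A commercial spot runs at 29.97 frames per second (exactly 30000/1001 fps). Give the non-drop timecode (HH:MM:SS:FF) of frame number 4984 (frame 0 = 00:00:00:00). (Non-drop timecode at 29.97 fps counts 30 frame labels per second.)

4984 ÷ 30 = 166 full seconds, remainder 4 frames.
166 s = 0 h 2 min 46 s.
Timecode: 00:02:46:04.

00:02:46:04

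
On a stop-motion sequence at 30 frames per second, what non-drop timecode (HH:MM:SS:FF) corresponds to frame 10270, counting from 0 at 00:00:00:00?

00:05:42:10

10270 ÷ 30 = 342 full seconds, remainder 10 frames.
342 s = 0 h 5 min 42 s.
Timecode: 00:05:42:10.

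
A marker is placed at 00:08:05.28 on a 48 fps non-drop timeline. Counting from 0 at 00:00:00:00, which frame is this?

23308

Total seconds to the label: (0 × 3600 + 8 × 60 + 5) = 485.
Frame index = 485 × 48 + 28 = 23308.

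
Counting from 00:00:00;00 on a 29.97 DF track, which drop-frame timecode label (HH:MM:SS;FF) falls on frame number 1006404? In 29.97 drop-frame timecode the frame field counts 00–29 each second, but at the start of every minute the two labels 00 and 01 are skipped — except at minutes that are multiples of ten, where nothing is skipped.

Ten DF minutes hold 17982 frames, so frame 1006404 lies in block 55 (frames 989010–1006991) with 17394 frames into that block.
The block's first minute is 1800 frames and the rest 1798 each; 17394 frames reaches minute 9, so 55 × 18 + 9 × 2 = 1008 labels have been skipped so far.
Adding those back, label number 1006404 + 1008 = 1007412 at 30 labels/s is 33580 s + 12 f = 9 h 19 min 40 s frame 12, i.e. 09:19:40;12.

09:19:40;12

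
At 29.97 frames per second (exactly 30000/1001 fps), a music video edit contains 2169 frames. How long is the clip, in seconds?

Running time = 2169 / (30000/1001) = 72.3723 s.

72.3723 seconds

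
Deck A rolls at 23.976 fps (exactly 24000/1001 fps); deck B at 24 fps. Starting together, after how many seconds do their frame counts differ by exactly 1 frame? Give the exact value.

1001/24 seconds

The gap grows by |24 − 24000/1001| = 24/1001 frames per second.
Time for a 1-frame gap: 1 ÷ (24/1001) = 1001/24 s.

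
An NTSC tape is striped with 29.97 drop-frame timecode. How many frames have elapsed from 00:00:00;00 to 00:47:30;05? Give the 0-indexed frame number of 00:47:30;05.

Complete 10-minute blocks: 4, each 17982 frames → 71928.
Remaining 7 whole minutes in the current block: 1800 + 6 × 1798 = 12588 frames.
Within the current minute: 30 × 30 + 5 − 2 = 903 (labels ;00/;01 skipped at this minute). Total = 71928 + 12588 + 903 = 85419.

85419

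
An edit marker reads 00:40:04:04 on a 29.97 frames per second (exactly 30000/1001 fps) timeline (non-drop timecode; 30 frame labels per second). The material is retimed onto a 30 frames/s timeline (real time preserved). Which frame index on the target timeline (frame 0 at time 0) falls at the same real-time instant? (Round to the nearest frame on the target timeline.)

Source frame index: (0×3600 + 40×60 + 4) × 30 + 4 = 72124.
Real time: 72124 / (30000/1001) = 18049031/7500 s.
Target frame: (18049031/7500) × (30) = 18049031/250 ≈ 72196.124 → 72196.

frame 72196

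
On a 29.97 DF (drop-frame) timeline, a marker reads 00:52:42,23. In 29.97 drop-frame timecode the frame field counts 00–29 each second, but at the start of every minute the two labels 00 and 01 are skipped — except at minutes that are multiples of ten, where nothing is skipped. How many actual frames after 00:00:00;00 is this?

As if non-drop at 30 labels/s: (0 × 3600 + 52 × 60 + 42) × 30 + 23 = 94883.
Minute boundaries passed: 52; those not divisible by 10: 52 − 5 = 47; dropped labels = 2 × 47 = 94.
Actual frame index = 94883 − 94 = 94789.

94789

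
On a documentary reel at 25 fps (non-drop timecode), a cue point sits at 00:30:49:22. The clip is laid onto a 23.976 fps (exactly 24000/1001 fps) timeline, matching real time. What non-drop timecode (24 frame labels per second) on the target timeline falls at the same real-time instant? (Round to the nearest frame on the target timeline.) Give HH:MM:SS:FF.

Source frame index: (0×3600 + 30×60 + 49) × 25 + 22 = 46247.
Real time: 46247 / (25) = 46247/25 s.
Target frame: (46247/25) × (24000/1001) = 44397120/1001 ≈ 44352.767 → 44353.
At 24 labels/s: frame 44353 → 00:30:48:01.

00:30:48:01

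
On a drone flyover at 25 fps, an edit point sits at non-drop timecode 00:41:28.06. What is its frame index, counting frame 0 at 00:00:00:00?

62206

Total seconds to the label: (0 × 3600 + 41 × 60 + 28) = 2488.
Frame index = 2488 × 25 + 6 = 62206.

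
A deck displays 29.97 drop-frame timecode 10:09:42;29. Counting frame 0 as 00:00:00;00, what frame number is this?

1096391

As if non-drop at 30 labels/s: (10 × 3600 + 9 × 60 + 42) × 30 + 29 = 1097489.
Minute boundaries passed: 609; those not divisible by 10: 609 − 60 = 549; dropped labels = 2 × 549 = 1098.
Actual frame index = 1097489 − 1098 = 1096391.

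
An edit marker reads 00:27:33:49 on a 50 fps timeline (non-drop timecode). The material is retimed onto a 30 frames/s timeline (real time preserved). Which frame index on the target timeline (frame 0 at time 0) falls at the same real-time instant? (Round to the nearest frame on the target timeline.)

Source frame index: (0×3600 + 27×60 + 33) × 50 + 49 = 82699.
Real time: 82699 / (50) = 82699/50 s.
Target frame: (82699/50) × (30) = 248097/5 ≈ 49619.400 → 49619.

frame 49619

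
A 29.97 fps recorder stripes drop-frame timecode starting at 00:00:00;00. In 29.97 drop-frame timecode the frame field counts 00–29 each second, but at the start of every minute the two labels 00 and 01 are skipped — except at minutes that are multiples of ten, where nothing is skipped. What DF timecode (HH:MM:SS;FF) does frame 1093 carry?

00:00:36;13

Each 10-minute DF block holds 10 × 60 × 30 − 9 × 2 = 17982 frames. 1093 ÷ 17982 → 0 full blocks, remainder 1093.
Within the partial block the first minute is 1800 frames and each further minute 1798, so 0 further minute boundaries passed. Total skipped labels = 18 × 0 + 2 × 0 = 0.
Non-drop label index = 1093 + 0 = 1093; at 30 labels/s that is 00:00:36:13, i.e. DF 00:00:36;13.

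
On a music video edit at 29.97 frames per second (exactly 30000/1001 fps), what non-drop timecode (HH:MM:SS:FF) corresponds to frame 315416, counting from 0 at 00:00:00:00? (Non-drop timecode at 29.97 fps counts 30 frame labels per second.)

315416 ÷ 30 = 10513 full seconds, remainder 26 frames.
10513 s = 2 h 55 min 13 s.
Timecode: 02:55:13:26.

02:55:13:26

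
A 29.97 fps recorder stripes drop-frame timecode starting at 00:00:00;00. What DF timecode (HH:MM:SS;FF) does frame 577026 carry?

Ten DF minutes hold 17982 frames, so frame 577026 lies in block 32 (frames 575424–593405) with 1602 frames into that block.
The block's first minute is 1800 frames and the rest 1798 each; 1602 frames reaches minute 0, so 32 × 18 + 0 × 2 = 576 labels have been skipped so far.
Adding those back, label number 577026 + 576 = 577602 at 30 labels/s is 19253 s + 12 f = 5 h 20 min 53 s frame 12, i.e. 05:20:53;12.

05:20:53;12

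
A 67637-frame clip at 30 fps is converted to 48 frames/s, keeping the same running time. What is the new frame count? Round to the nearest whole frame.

108219 frames

Frames at target rate = 67637 × (48) / (30) = 541096/5 ≈ 108219.200.
Nearest whole frame: 108219.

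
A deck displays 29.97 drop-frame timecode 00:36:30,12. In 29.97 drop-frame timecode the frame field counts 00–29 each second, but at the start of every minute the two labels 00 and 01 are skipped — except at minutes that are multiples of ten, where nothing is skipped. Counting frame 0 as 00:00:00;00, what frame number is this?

65646

As if non-drop at 30 labels/s: (0 × 3600 + 36 × 60 + 30) × 30 + 12 = 65712.
Minute boundaries passed: 36; those not divisible by 10: 36 − 3 = 33; dropped labels = 2 × 33 = 66.
Actual frame index = 65712 − 66 = 65646.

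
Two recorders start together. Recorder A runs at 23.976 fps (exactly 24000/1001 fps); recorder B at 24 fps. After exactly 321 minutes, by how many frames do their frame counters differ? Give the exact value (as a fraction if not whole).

321 min = 19260 s.
A emits 24000/1001 × 19260 = 462240000/1001 frames; B emits 24 × 19260 = 462240.
Difference = 462240/1001 frames (≈ 461.7782); B is ahead of A.

462240/1001 frames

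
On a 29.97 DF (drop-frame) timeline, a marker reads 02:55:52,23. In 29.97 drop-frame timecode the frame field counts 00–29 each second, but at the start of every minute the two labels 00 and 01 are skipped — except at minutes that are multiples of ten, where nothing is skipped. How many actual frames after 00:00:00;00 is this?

Complete 10-minute blocks: 17, each 17982 frames → 305694.
Remaining 5 whole minutes in the current block: 1800 + 4 × 1798 = 8992 frames.
Within the current minute: 52 × 30 + 23 − 2 = 1581 (labels ;00/;01 skipped at this minute). Total = 305694 + 8992 + 1581 = 316267.

316267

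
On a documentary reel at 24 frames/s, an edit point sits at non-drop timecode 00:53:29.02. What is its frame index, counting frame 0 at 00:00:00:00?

Total seconds to the label: (0 × 3600 + 53 × 60 + 29) = 3209.
Frame index = 3209 × 24 + 2 = 77018.

77018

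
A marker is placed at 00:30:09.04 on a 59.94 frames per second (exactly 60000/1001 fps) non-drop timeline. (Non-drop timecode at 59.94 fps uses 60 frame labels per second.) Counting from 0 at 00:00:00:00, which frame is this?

108544

Total seconds to the label: (0 × 3600 + 30 × 60 + 9) = 1809.
Frame index = 1809 × 60 + 4 = 108544.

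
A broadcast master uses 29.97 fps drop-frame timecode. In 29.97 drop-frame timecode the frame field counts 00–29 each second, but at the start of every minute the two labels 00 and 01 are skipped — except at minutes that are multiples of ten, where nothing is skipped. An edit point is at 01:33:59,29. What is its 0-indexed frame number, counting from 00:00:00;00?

Complete 10-minute blocks: 9, each 17982 frames → 161838.
Remaining 3 whole minutes in the current block: 1800 + 2 × 1798 = 5396 frames.
Within the current minute: 59 × 30 + 29 − 2 = 1797 (labels ;00/;01 skipped at this minute). Total = 161838 + 5396 + 1797 = 169031.

169031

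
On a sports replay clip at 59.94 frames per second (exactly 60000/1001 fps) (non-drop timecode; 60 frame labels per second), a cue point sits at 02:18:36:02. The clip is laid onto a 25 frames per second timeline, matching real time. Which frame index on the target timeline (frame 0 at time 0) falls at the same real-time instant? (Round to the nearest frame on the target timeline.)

frame 208109

Source frame index: (2×3600 + 18×60 + 36) × 60 + 2 = 498962.
Real time: 498962 / (60000/1001) = 249730481/30000 s.
Target frame: (249730481/30000) × (25) = 249730481/1200 ≈ 208108.734 → 208109.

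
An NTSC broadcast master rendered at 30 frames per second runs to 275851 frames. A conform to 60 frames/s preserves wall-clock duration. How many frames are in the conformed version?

Target frames = source frames × (target rate / source rate) = 275851 × (60)/(30) = 275851 × 2 = 551702.

551702 frames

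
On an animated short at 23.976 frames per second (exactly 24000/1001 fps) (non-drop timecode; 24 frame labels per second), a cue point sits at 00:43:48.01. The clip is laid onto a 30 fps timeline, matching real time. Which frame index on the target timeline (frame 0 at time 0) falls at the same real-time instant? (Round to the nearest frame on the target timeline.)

frame 78920

Source frame index: (0×3600 + 43×60 + 48) × 24 + 1 = 63073.
Real time: 63073 / (24000/1001) = 63136073/24000 s.
Target frame: (63136073/24000) × (30) = 63136073/800 ≈ 78920.091 → 78920.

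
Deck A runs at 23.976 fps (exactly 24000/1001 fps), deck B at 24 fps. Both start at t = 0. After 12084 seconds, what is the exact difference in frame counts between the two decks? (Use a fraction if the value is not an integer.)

290016/1001 frames

A emits 24000/1001 × 12084 = 290016000/1001 frames; B emits 24 × 12084 = 290016.
Difference = 290016/1001 frames (≈ 289.7263); B is ahead of A.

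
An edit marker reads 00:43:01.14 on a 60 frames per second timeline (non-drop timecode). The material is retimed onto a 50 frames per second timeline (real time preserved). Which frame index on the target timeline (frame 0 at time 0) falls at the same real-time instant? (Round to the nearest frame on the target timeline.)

Source frame index: (0×3600 + 43×60 + 1) × 60 + 14 = 154874.
Real time: 154874 / (60) = 77437/30 s.
Target frame: (77437/30) × (50) = 387185/3 ≈ 129061.667 → 129062.

frame 129062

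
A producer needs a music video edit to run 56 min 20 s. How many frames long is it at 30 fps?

101400 frames

56 min 20 s = 3380 s.
Frames = 3380 × 30 = 101400.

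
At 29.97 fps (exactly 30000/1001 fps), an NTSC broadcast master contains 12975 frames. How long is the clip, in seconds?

Running time = 12975 / (30000/1001) = 432.9325 s.

432.9325 seconds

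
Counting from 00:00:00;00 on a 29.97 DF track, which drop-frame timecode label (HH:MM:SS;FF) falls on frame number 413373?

Each 10-minute DF block holds 10 × 60 × 30 − 9 × 2 = 17982 frames. 413373 ÷ 17982 → 22 full blocks, remainder 17769.
Within the partial block the first minute is 1800 frames and each further minute 1798, so 9 further minute boundaries passed. Total skipped labels = 18 × 22 + 2 × 9 = 414.
Non-drop label index = 413373 + 414 = 413787; at 30 labels/s that is 03:49:52:27, i.e. DF 03:49:52;27.

03:49:52;27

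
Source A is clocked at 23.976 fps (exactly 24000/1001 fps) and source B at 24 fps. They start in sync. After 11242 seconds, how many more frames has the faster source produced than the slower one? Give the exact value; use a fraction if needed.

A emits 24000/1001 × 11242 = 3504000/13 frames; B emits 24 × 11242 = 269808.
Difference = 3504/13 frames (≈ 269.5385); B is ahead of A.

3504/13 frames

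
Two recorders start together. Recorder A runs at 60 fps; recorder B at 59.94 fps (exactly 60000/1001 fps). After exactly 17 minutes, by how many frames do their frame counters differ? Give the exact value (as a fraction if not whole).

17 min = 1020 s.
A emits 60 × 1020 = 61200 frames; B emits 60000/1001 × 1020 = 61200000/1001.
Difference = 61200/1001 frames (≈ 61.1389); B is behind A.

61200/1001 frames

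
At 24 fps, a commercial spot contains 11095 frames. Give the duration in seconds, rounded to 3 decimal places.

462.292 seconds

Running time = 11095 × 1/24 = 11095/24 s ≈ 462.292 s.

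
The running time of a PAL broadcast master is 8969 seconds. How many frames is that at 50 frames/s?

448450 frames

Frames = 8969 × 50 = 448450.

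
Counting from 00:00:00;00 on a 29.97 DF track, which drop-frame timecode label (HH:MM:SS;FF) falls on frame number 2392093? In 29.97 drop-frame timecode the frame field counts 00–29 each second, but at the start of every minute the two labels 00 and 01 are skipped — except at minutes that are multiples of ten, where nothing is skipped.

22:10:16;07

Ten DF minutes hold 17982 frames, so frame 2392093 lies in block 133 (frames 2391606–2409587) with 487 frames into that block.
The block's first minute is 1800 frames and the rest 1798 each; 487 frames reaches minute 0, so 133 × 18 + 0 × 2 = 2394 labels have been skipped so far.
Adding those back, label number 2392093 + 2394 = 2394487 at 30 labels/s is 79816 s + 7 f = 22 h 10 min 16 s frame 7, i.e. 22:10:16;07.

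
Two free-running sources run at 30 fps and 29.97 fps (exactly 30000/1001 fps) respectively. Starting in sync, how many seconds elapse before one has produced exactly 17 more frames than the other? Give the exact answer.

The gap grows by |30000/1001 − 30| = 30/1001 frames per second.
Time for a 17-frame gap: 17 ÷ (30/1001) = 17017/30 s.

17017/30 seconds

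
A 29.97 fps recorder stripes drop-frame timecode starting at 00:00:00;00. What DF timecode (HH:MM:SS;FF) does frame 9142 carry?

00:05:05;02

Each 10-minute DF block holds 10 × 60 × 30 − 9 × 2 = 17982 frames. 9142 ÷ 17982 → 0 full blocks, remainder 9142.
Within the partial block the first minute is 1800 frames and each further minute 1798, so 5 further minute boundaries passed. Total skipped labels = 18 × 0 + 2 × 5 = 10.
Non-drop label index = 9142 + 10 = 9152; at 30 labels/s that is 00:05:05:02, i.e. DF 00:05:05;02.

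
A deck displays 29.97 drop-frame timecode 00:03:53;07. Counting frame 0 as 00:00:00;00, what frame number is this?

Complete 10-minute blocks: 0, each 17982 frames → 0.
Remaining 3 whole minutes in the current block: 1800 + 2 × 1798 = 5396 frames.
Within the current minute: 53 × 30 + 7 − 2 = 1595 (labels ;00/;01 skipped at this minute). Total = 0 + 5396 + 1595 = 6991.

6991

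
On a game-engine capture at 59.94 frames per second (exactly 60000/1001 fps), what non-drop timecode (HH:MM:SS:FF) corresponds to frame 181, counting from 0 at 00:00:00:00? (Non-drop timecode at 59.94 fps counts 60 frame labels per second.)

181 ÷ 60 = 3 full seconds, remainder 1 frame.
3 s = 0 h 0 min 3 s.
Timecode: 00:00:03:01.

00:00:03:01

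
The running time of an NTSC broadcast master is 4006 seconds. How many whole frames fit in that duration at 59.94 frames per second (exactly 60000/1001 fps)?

Frames = 4006 × 60000/1001 = 240360000/1001 ≈ 240119.8801.
Complete frames: 240119.

240119 frames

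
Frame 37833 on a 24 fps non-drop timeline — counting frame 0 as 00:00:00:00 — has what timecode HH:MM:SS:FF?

37833 ÷ 24 = 1576 full seconds, remainder 9 frames.
1576 s = 0 h 26 min 16 s.
Timecode: 00:26:16:09.

00:26:16:09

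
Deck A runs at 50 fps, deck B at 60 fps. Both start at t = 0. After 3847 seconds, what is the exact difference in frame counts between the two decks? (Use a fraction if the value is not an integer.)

A emits 50 × 3847 = 192350 frames; B emits 60 × 3847 = 230820.
Difference = 38470 frames; B is ahead of A.

38470 frames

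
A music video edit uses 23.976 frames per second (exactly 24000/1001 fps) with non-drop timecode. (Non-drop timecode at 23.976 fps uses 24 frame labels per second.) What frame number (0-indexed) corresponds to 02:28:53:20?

frame 214412

Total seconds to the label: (2 × 3600 + 28 × 60 + 53) = 8933.
Frame index = 8933 × 24 + 20 = 214412.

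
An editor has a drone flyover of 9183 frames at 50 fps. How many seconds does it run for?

Running time = 9183 / (50) = 183.66 s.

183.66 seconds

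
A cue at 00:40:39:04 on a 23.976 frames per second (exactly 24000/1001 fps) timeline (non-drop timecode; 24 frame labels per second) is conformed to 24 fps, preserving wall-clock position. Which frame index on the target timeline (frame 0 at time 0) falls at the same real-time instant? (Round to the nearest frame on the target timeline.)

Source frame index: (0×3600 + 40×60 + 39) × 24 + 4 = 58540.
Real time: 58540 / (24000/1001) = 2929927/1200 s.
Target frame: (2929927/1200) × (24) = 2929927/50 ≈ 58598.540 → 58599.

frame 58599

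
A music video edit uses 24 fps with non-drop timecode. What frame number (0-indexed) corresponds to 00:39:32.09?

Total seconds to the label: (0 × 3600 + 39 × 60 + 32) = 2372.
Frame index = 2372 × 24 + 9 = 56937.

56937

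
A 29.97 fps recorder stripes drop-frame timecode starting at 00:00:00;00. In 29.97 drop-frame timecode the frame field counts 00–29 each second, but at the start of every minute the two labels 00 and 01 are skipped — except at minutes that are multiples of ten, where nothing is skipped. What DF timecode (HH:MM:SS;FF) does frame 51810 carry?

00:28:48;22

Ten DF minutes hold 17982 frames, so frame 51810 lies in block 2 (frames 35964–53945) with 15846 frames into that block.
The block's first minute is 1800 frames and the rest 1798 each; 15846 frames reaches minute 8, so 2 × 18 + 8 × 2 = 52 labels have been skipped so far.
Adding those back, label number 51810 + 52 = 51862 at 30 labels/s is 1728 s + 22 f = 0 h 28 min 48 s frame 22, i.e. 00:28:48;22.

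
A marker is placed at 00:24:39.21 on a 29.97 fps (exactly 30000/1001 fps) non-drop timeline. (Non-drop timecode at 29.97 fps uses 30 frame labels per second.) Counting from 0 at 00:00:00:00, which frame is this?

44391

Total seconds to the label: (0 × 3600 + 24 × 60 + 39) = 1479.
Frame index = 1479 × 30 + 21 = 44391.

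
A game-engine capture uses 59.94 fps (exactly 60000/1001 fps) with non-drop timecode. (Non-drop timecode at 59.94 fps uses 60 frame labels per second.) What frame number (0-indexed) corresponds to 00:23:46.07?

85567

Total seconds to the label: (0 × 3600 + 23 × 60 + 46) = 1426.
Frame index = 1426 × 60 + 7 = 85567.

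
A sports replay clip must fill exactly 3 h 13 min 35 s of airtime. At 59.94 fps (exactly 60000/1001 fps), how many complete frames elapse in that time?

696203 frames

3 h 13 min 35 s = 11615 s.
Frames = 11615 × 60000/1001 = 696900000/1001 ≈ 696203.7962.
Complete frames: 696203.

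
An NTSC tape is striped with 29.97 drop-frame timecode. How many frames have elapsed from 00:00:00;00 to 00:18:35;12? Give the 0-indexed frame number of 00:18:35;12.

33428

Complete 10-minute blocks: 1, each 17982 frames → 17982.
Remaining 8 whole minutes in the current block: 1800 + 7 × 1798 = 14386 frames.
Within the current minute: 35 × 30 + 12 − 2 = 1060 (labels ;00/;01 skipped at this minute). Total = 17982 + 14386 + 1060 = 33428.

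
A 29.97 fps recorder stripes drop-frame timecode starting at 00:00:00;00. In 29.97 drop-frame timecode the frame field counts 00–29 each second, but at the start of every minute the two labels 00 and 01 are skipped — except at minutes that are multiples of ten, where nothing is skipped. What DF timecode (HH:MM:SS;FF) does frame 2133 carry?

Ten DF minutes hold 17982 frames, so frame 2133 lies in block 0 (frames 0–17981) with 2133 frames into that block.
The block's first minute is 1800 frames and the rest 1798 each; 2133 frames reaches minute 1, so 0 × 18 + 1 × 2 = 2 labels have been skipped so far.
Adding those back, label number 2133 + 2 = 2135 at 30 labels/s is 71 s + 5 f = 0 h 1 min 11 s frame 5, i.e. 00:01:11;05.

00:01:11;05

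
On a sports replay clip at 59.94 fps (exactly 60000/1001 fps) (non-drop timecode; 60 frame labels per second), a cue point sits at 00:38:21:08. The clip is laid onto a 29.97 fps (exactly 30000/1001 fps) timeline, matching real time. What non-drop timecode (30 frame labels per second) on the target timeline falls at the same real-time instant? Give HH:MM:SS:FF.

00:38:21:04

Source frame index: (0×3600 + 38×60 + 21) × 60 + 8 = 138068.
Real time: 138068 / (60000/1001) = 34551517/15000 s.
Target frame: (34551517/15000) × (30000/1001) = 69034.
At 30 labels/s: frame 69034 → 00:38:21:04.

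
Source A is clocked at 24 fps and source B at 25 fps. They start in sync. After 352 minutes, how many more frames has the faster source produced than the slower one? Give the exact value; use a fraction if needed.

352 min = 21120 s.
A emits 24 × 21120 = 506880 frames; B emits 25 × 21120 = 528000.
Difference = 21120 frames; B is ahead of A.

21120 frames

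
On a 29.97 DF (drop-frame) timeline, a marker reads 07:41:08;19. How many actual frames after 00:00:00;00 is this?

829229

As if non-drop at 30 labels/s: (7 × 3600 + 41 × 60 + 8) × 30 + 19 = 830059.
Minute boundaries passed: 461; those not divisible by 10: 461 − 46 = 415; dropped labels = 2 × 415 = 830.
Actual frame index = 830059 − 830 = 829229.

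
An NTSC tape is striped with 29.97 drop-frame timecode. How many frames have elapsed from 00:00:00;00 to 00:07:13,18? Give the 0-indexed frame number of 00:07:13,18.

12994

As if non-drop at 30 labels/s: (0 × 3600 + 7 × 60 + 13) × 30 + 18 = 13008.
Minute boundaries passed: 7; those not divisible by 10: 7 − 0 = 7; dropped labels = 2 × 7 = 14.
Actual frame index = 13008 − 14 = 12994.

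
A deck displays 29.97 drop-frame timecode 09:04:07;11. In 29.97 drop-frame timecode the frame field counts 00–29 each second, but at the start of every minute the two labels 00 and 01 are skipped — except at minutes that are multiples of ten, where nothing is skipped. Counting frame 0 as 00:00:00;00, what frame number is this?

Complete 10-minute blocks: 54, each 17982 frames → 971028.
Remaining 4 whole minutes in the current block: 1800 + 3 × 1798 = 7194 frames.
Within the current minute: 7 × 30 + 11 − 2 = 219 (labels ;00/;01 skipped at this minute). Total = 971028 + 7194 + 219 = 978441.

978441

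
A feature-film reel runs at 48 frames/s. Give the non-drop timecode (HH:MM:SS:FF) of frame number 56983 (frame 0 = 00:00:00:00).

56983 ÷ 48 = 1187 full seconds, remainder 7 frames.
1187 s = 0 h 19 min 47 s.
Timecode: 00:19:47:07.

00:19:47:07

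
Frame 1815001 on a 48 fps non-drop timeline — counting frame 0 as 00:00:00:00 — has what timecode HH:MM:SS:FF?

1815001 ÷ 48 = 37812 full seconds, remainder 25 frames.
37812 s = 10 h 30 min 12 s.
Timecode: 10:30:12:25.

10:30:12:25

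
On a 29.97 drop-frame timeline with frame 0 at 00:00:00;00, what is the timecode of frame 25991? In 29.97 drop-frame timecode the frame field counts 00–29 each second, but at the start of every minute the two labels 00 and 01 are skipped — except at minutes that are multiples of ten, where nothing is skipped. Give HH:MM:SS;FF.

Ten DF minutes hold 17982 frames, so frame 25991 lies in block 1 (frames 17982–35963) with 8009 frames into that block.
The block's first minute is 1800 frames and the rest 1798 each; 8009 frames reaches minute 4, so 1 × 18 + 4 × 2 = 26 labels have been skipped so far.
Adding those back, label number 25991 + 26 = 26017 at 30 labels/s is 867 s + 7 f = 0 h 14 min 27 s frame 7, i.e. 00:14:27;07.

00:14:27;07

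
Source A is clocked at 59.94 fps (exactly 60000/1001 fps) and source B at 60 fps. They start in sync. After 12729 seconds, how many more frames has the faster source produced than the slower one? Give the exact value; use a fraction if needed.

A emits 60000/1001 × 12729 = 763740000/1001 frames; B emits 60 × 12729 = 763740.
Difference = 763740/1001 frames (≈ 762.9770); B is ahead of A.

763740/1001 frames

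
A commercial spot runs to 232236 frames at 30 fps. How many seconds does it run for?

Running time = 232236 / (30) = 7741.2 s.

7741.2 seconds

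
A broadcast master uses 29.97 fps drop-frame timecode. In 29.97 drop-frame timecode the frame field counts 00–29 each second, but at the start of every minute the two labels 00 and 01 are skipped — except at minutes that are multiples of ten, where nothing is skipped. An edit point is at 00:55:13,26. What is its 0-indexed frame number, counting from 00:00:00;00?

99316

As if non-drop at 30 labels/s: (0 × 3600 + 55 × 60 + 13) × 30 + 26 = 99416.
Minute boundaries passed: 55; those not divisible by 10: 55 − 5 = 50; dropped labels = 2 × 50 = 100.
Actual frame index = 99416 − 100 = 99316.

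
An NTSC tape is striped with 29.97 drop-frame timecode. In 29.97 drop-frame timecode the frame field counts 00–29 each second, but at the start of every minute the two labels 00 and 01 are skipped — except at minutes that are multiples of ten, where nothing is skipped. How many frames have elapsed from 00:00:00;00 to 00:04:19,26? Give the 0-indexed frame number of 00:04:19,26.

As if non-drop at 30 labels/s: (0 × 3600 + 4 × 60 + 19) × 30 + 26 = 7796.
Minute boundaries passed: 4; those not divisible by 10: 4 − 0 = 4; dropped labels = 2 × 4 = 8.
Actual frame index = 7796 − 8 = 7788.

7788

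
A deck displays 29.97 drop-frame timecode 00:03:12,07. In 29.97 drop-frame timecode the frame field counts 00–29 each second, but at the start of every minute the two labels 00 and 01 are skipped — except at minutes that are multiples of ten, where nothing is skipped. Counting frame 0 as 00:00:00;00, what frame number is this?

5761

Complete 10-minute blocks: 0, each 17982 frames → 0.
Remaining 3 whole minutes in the current block: 1800 + 2 × 1798 = 5396 frames.
Within the current minute: 12 × 30 + 7 − 2 = 365 (labels ;00/;01 skipped at this minute). Total = 0 + 5396 + 365 = 5761.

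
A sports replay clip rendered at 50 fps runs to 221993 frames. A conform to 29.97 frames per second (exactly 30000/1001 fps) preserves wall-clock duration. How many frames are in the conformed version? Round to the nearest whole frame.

133063 frames

Frames at target rate = 221993 × (30000/1001) / (50) = 133195800/1001 ≈ 133062.737.
Nearest whole frame: 133063.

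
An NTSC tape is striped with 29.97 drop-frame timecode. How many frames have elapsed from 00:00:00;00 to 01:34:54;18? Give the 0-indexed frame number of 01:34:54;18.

As if non-drop at 30 labels/s: (1 × 3600 + 34 × 60 + 54) × 30 + 18 = 170838.
Minute boundaries passed: 94; those not divisible by 10: 94 − 9 = 85; dropped labels = 2 × 85 = 170.
Actual frame index = 170838 − 170 = 170668.

170668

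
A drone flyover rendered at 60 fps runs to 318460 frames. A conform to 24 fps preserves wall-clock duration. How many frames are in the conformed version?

Target frames = source frames × (target rate / source rate) = 318460 × (24)/(60) = 318460 × 2/5 = 127384.

127384 frames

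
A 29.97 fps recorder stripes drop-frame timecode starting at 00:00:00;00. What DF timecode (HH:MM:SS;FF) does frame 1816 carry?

Ten DF minutes hold 17982 frames, so frame 1816 lies in block 0 (frames 0–17981) with 1816 frames into that block.
The block's first minute is 1800 frames and the rest 1798 each; 1816 frames reaches minute 1, so 0 × 18 + 1 × 2 = 2 labels have been skipped so far.
Adding those back, label number 1816 + 2 = 1818 at 30 labels/s is 60 s + 18 f = 0 h 1 min 0 s frame 18, i.e. 00:01:00;18.

00:01:00;18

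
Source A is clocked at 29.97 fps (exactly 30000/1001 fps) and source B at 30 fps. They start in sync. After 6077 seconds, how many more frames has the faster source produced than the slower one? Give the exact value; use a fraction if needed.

182310/1001 frames

A emits 30000/1001 × 6077 = 182310000/1001 frames; B emits 30 × 6077 = 182310.
Difference = 182310/1001 frames (≈ 182.1279); B is ahead of A.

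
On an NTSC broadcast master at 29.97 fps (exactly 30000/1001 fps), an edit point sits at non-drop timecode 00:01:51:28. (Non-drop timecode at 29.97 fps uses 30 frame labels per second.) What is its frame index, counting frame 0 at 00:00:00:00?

Total seconds to the label: (0 × 3600 + 1 × 60 + 51) = 111.
Frame index = 111 × 30 + 28 = 3358.

3358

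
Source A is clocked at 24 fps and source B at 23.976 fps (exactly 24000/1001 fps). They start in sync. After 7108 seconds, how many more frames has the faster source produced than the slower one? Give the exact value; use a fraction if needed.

A emits 24 × 7108 = 170592 frames; B emits 24000/1001 × 7108 = 170592000/1001.
Difference = 170592/1001 frames (≈ 170.4216); B is behind A.

170592/1001 frames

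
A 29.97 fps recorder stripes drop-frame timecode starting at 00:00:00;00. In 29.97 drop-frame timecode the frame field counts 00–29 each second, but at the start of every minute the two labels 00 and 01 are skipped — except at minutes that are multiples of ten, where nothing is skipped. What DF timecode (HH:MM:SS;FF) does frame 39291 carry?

00:21:50;29

Each 10-minute DF block holds 10 × 60 × 30 − 9 × 2 = 17982 frames. 39291 ÷ 17982 → 2 full blocks, remainder 3327.
Within the partial block the first minute is 1800 frames and each further minute 1798, so 1 further minute boundary passed. Total skipped labels = 18 × 2 + 2 × 1 = 38.
Non-drop label index = 39291 + 38 = 39329; at 30 labels/s that is 00:21:50:29, i.e. DF 00:21:50;29.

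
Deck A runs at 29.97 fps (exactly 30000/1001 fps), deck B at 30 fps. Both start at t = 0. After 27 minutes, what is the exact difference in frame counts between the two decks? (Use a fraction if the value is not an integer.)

48600/1001 frames

27 min = 1620 s.
A emits 30000/1001 × 1620 = 48600000/1001 frames; B emits 30 × 1620 = 48600.
Difference = 48600/1001 frames (≈ 48.5514); B is ahead of A.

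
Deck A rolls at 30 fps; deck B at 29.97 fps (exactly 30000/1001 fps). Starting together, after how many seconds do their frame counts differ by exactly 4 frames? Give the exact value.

The gap grows by |30000/1001 − 30| = 30/1001 frames per second.
Time for a 4-frame gap: 4 ÷ (30/1001) = 2002/15 s.

2002/15 seconds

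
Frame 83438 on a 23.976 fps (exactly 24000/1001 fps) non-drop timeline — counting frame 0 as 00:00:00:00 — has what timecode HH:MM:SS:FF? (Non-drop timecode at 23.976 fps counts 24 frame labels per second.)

83438 ÷ 24 = 3476 full seconds, remainder 14 frames.
3476 s = 0 h 57 min 56 s.
Timecode: 00:57:56:14.

00:57:56:14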